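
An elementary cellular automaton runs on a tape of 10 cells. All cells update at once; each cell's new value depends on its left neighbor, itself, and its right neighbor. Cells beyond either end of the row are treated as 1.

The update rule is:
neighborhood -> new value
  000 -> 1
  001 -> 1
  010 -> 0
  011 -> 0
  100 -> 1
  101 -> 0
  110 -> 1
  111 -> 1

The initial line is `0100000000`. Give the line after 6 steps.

1111110111

step 1: 0011111111
step 2: 1101111111
step 3: 1100111111
step 4: 1111011111
step 5: 1111001111
step 6: 1111110111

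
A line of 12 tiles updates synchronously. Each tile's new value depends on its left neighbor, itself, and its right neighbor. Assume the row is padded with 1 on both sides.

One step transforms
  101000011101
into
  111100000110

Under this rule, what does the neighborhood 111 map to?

At position 8 the neighborhood is 111; the next row has 0 there.

0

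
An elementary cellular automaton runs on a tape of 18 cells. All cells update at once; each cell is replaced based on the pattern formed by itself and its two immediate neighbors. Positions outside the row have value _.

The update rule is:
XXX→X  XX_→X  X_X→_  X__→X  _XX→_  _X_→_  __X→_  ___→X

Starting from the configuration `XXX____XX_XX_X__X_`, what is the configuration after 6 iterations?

iteration 1: _XXXXX__X__X__X__X
iteration 2: __XXXXX__X__X__X__
iteration 3: X__XXXXX__X__X__XX
iteration 4: _X__XXXXX__X__X__X
iteration 5: __X__XXXXX__X__X__
iteration 6: X__X__XXXXX__X__XX

X__X__XXXXX__X__XX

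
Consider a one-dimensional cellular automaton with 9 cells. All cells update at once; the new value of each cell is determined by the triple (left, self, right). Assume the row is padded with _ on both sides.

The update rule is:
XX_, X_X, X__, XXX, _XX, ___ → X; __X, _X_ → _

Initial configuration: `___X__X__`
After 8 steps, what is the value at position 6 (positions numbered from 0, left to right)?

X

step 1: XX__X__XX
step 2: XXX__X_XX
step 3: XXXX__XXX
step 4: XXXXX_XXX
step 5: XXXXXXXXX
step 6: XXXXXXXXX  (fixed point — unchanged through step 8)
position 6 holds X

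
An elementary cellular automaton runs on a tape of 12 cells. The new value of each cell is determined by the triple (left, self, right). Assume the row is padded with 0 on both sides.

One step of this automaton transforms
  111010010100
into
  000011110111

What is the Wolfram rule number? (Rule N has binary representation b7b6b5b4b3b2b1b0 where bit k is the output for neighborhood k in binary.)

23

position 1: 111 → 0  (bit 7 = 0)
position 2: 110 → 0  (bit 6 = 0)
position 3: 101 → 0  (bit 5 = 0)
position 5: 100 → 1  (bit 4 = 1)
position 0: 011 → 0  (bit 3 = 0)
position 4: 010 → 1  (bit 2 = 1)
position 6: 001 → 1  (bit 1 = 1)
position 11: 000 → 1  (bit 0 = 1)
bits b7..b0 = 00010111 = 23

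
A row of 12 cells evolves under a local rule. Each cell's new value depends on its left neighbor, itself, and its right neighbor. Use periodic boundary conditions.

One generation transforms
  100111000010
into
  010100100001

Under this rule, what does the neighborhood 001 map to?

At position 2 the neighborhood is 001; the next row has 0 there.

0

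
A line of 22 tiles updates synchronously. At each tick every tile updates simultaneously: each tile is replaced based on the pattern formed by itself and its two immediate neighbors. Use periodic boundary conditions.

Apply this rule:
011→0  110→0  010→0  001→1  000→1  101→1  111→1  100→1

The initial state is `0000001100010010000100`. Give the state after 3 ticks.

1111010010101101001010

tick 1: 1111110011101101111011
tick 2: 1111101101010010110101
tick 3: 1111010010101101001010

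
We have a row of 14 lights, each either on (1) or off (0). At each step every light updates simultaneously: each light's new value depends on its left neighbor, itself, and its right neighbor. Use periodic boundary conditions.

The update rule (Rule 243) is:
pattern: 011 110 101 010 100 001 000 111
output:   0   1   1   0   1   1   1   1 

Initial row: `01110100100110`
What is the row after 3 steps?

step 1: 10111011011011
step 2: 11011101101101
step 3: 11101110110110

11101110110110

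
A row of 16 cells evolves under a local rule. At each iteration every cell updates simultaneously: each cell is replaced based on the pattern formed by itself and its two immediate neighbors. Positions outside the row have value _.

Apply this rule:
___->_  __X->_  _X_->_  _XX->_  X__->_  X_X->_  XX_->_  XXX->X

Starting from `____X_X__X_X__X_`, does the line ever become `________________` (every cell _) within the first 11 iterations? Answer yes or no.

yes

________________
all cells are _ at iteration 1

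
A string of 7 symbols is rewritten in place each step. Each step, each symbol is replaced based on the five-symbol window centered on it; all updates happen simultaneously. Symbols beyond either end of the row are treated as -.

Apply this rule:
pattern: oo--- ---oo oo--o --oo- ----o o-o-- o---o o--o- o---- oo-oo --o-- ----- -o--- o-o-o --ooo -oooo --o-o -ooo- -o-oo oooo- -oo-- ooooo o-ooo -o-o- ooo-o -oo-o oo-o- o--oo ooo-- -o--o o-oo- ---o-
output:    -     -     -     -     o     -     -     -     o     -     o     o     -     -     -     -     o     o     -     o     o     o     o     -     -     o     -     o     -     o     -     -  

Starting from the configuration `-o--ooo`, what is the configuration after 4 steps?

step 1: -ooo-o-
step 2: --o----
step 3: o-o-ooo
step 4: o---oo-

o---oo-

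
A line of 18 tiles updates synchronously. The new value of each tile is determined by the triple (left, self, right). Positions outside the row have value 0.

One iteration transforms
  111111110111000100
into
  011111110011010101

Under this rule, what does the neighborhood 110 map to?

1

At position 7 the neighborhood is 110; the next row has 1 there.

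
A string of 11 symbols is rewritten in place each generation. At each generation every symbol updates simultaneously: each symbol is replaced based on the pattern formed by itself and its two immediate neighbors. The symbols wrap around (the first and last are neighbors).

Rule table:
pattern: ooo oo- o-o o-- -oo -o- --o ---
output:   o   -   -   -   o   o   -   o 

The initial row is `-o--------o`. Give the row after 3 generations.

-o-oooo---o

-o-oooooo-o
-o-ooooo--o
-o-oooo---o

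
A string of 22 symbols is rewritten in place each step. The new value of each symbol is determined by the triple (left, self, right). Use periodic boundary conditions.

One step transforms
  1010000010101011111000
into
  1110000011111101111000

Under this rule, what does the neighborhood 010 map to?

At position 0 the neighborhood is 010; the next row has 1 there.

1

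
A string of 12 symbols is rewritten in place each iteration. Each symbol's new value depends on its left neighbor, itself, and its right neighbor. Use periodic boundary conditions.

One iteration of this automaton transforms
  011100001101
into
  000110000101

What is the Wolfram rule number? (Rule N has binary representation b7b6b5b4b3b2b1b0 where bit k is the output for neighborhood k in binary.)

position 2: 111 → 0  (bit 7 = 0)
position 3: 110 → 1  (bit 6 = 1)
position 0: 101 → 0  (bit 5 = 0)
position 4: 100 → 1  (bit 4 = 1)
position 1: 011 → 0  (bit 3 = 0)
position 11: 010 → 1  (bit 2 = 1)
position 7: 001 → 0  (bit 1 = 0)
position 5: 000 → 0  (bit 0 = 0)
bits b7..b0 = 01010100 = 84

84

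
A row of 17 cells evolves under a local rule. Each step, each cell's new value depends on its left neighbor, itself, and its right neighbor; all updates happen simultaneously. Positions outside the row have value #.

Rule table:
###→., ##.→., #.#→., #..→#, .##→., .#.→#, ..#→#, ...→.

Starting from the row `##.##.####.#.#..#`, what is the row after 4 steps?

...........#.###.
#.........##.....
.#.......#..#...#
.##.....######.#.

.##.....######.#.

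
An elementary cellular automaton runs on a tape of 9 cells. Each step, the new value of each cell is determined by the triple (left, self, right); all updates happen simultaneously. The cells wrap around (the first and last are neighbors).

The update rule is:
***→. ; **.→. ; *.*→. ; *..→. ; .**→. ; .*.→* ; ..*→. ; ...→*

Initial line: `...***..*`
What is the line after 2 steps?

step 1: .*......*
step 2: .*.****.*

.*.****.*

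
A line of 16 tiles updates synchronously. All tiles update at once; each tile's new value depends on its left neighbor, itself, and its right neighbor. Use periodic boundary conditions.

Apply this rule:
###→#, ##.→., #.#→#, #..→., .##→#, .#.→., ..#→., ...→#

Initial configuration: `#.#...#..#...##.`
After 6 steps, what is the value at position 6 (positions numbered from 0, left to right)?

.#..#......#.#.#
#.....####..#.#.
..###.###....#.#
..##.###..##..#.
#.#.###...#.....
.#.###..#...###.
position 6 holds .

.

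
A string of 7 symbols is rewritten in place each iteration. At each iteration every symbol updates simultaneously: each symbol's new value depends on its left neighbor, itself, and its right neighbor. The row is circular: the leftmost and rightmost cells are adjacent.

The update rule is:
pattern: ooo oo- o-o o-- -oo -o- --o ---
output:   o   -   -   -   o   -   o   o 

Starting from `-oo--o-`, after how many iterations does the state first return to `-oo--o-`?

iteration 1: oo--o--
iteration 2: o--o--o
iteration 3: --o--oo
iteration 4: -o--oo-
iteration 5: o--oo--
iteration 6: --oo--o
iteration 7: -oo--o-

7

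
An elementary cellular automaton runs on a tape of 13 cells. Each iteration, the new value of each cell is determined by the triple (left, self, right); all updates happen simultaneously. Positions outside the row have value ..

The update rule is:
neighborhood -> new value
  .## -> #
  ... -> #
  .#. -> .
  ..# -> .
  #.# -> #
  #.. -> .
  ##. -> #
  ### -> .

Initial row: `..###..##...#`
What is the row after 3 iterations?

..#..#.#.#...

iteration 1: #.#.#..##.#..
iteration 2: .#.#...###..#
iteration 3: ..#..#.#.#...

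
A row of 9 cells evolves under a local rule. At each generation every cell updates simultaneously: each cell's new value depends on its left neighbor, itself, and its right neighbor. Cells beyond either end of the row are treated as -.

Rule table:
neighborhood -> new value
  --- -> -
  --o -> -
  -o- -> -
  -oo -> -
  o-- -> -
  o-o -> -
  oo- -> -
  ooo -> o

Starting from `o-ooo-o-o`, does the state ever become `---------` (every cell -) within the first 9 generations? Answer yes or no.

---o-----
---------
all cells are - at generation 2

yes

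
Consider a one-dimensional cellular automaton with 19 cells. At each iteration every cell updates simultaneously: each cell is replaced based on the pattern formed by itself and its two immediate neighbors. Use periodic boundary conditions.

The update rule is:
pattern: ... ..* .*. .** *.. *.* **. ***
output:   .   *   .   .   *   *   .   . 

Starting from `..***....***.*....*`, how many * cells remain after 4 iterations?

10

iteration 1: **...*..*...*.*..*.
iteration 2: ..*.*.**.*.*.*.**.*
iteration 3: **.*.*..*.*.*.*..*.
iteration 4: ..*.*.**.*.*.*.**.*
count of *: 10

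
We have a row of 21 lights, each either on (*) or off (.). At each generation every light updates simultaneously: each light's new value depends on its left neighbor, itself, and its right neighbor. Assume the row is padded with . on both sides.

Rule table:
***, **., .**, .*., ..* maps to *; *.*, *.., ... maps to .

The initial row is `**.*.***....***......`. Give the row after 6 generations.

generation 1: **.*.***...****......
generation 2: **.*.***..*****......
generation 3: **.*.***.******......
generation 4: **.*.***.******......  (fixed point — unchanged through generation 6)

**.*.***.******......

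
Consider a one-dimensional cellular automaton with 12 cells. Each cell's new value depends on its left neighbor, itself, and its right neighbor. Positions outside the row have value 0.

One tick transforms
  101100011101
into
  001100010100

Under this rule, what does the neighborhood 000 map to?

0

At position 5 the neighborhood is 000; the next row has 0 there.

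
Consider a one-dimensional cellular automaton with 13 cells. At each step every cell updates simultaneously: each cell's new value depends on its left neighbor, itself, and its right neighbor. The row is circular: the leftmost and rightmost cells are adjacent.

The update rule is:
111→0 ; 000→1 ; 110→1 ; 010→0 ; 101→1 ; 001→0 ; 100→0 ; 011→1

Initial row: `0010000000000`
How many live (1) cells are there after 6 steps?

step 1: 1000111111111
step 2: 1010100000000
step 3: 0101001111110
step 4: 0010001000010
step 5: 1000100011000
step 6: 0010001011010
count of 1: 5

5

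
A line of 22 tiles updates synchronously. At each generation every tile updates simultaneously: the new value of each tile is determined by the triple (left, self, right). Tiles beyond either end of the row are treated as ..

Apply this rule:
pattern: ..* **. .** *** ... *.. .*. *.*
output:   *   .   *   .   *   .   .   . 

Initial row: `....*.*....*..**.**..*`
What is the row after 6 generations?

****....***..**..*..*.
*....****...**..*..*..
..****....***..*..*..*
***....****...*..*..*.
*...****....**..*..*..
..***....****..*..*..*

..***....****..*..*..*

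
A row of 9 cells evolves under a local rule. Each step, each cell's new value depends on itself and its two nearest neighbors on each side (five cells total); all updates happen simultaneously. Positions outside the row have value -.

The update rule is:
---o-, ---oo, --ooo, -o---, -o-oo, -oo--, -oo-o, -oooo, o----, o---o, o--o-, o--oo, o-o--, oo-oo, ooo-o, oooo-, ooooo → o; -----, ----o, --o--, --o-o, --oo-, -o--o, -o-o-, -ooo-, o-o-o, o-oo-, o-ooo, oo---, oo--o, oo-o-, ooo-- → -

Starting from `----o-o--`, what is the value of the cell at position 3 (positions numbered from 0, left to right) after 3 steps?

---o--ooo
--o--oo--
-o--o-o-o
position 3 holds -

-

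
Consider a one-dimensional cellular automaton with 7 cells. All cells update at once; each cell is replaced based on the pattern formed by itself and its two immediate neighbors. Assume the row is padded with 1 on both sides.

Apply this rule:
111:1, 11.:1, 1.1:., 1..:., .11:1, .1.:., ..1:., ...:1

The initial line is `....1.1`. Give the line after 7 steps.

.11...1
.11.1.1
.11...1  (repeats step 1; period 2)
step 7: .11...1

.11...1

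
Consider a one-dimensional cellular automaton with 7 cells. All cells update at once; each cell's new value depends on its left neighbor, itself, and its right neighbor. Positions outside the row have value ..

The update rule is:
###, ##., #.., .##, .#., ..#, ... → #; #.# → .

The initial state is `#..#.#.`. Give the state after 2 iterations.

####.##

####.##
####.##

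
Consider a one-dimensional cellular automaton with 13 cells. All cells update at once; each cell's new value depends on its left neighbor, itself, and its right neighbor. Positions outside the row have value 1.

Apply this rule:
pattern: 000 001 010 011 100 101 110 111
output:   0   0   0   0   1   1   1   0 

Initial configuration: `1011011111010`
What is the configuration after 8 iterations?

0110110110110

iteration 1: 1101100001101
iteration 2: 0110110000110
iteration 3: 1011011000011
iteration 4: 1101101100000
iteration 5: 0110110110000
iteration 6: 1011011011000
iteration 7: 1101101101100
iteration 8: 0110110110110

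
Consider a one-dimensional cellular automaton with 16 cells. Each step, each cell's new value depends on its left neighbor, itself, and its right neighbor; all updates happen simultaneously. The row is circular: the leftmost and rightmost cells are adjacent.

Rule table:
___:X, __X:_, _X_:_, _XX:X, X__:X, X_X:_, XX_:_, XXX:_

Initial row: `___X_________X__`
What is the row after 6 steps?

step 1: XX__XXXXXXXX__XX
step 2: __X_X_______X_X_
step 3: X____XXXXXX____X
step 4: _XXX_X_____XXX_X
step 5: _X____XXXX_X____
step 6: __XXX_X_____XXXX

__XXX_X_____XXXX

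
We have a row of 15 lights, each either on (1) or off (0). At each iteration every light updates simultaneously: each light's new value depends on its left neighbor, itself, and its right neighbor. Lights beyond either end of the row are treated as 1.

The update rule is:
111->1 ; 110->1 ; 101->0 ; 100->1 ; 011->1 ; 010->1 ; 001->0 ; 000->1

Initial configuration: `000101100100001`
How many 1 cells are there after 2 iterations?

11

110101110111101
110101110111101
count of 1: 11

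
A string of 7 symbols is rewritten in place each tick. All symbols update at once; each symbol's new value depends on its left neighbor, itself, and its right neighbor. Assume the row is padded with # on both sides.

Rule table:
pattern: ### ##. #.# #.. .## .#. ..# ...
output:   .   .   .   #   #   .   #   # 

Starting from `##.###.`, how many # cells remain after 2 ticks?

...#...
###.###
count of #: 6

6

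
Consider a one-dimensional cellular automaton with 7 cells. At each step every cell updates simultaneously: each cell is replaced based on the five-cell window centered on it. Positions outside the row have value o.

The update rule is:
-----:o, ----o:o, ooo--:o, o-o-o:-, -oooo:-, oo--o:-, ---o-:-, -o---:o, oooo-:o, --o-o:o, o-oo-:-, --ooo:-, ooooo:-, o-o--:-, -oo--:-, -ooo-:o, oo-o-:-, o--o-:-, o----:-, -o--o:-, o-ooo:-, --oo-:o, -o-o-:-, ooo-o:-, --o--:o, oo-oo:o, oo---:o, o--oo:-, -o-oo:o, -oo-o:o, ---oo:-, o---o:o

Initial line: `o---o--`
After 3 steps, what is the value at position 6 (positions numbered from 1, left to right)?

o

step 1: ooo-o--
step 2: -o-----
step 3: --o-oo-
position 6 holds o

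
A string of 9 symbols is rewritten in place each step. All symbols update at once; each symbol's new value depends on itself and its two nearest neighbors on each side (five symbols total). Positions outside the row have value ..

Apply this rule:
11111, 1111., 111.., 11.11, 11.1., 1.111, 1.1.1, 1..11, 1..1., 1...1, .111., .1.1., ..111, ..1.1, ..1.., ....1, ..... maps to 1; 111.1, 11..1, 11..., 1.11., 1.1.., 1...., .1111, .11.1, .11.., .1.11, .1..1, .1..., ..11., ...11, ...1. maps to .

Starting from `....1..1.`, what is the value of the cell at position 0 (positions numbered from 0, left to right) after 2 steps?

1

111.1.11.
11.11....
position 0 holds 1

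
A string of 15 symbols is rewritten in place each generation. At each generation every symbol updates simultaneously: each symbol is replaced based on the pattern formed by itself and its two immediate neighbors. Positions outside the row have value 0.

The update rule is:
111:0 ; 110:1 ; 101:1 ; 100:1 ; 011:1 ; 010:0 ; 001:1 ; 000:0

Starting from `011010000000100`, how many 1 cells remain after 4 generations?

111101000001010
100110100010101
011111010101010
110001101010101
count of 1: 8

8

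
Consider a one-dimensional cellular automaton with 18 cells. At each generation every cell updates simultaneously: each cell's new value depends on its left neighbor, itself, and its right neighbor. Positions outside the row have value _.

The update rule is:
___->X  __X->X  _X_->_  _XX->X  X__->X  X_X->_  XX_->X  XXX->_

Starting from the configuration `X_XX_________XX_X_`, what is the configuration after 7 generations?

__XXXXXXXXXXXXX__X
XXX___________XXX_
X_XXXXXXXXXXXXX_XX
__X___________X_XX
XX_XXXXXXXXXXX__XX
XX_X_________XXXXX
XX__XXXXXXXXXX___X

XX__XXXXXXXXXX___X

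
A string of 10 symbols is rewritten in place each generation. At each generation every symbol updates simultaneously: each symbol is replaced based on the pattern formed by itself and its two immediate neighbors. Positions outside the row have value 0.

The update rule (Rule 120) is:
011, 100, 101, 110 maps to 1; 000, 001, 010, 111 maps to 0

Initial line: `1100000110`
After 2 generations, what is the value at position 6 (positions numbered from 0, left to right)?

1110000111
1011000101
position 6 holds 0

0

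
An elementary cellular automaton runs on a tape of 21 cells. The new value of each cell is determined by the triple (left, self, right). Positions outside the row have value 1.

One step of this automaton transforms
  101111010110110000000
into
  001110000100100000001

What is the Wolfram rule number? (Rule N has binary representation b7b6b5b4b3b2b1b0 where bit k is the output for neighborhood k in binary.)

138

position 3: 111 → 1  (bit 7 = 1)
position 0: 110 → 0  (bit 6 = 0)
position 1: 101 → 0  (bit 5 = 0)
position 14: 100 → 0  (bit 4 = 0)
position 2: 011 → 1  (bit 3 = 1)
position 7: 010 → 0  (bit 2 = 0)
position 20: 001 → 1  (bit 1 = 1)
position 15: 000 → 0  (bit 0 = 0)
bits b7..b0 = 10001010 = 138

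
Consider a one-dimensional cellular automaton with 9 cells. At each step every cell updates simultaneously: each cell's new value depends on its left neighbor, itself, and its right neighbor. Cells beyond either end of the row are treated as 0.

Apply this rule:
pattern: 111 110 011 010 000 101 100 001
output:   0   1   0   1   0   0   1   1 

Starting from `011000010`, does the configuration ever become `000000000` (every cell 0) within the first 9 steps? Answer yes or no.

no

101100111
100111001
111001111
001110001
010011011
111101001
000101111
001100001
010110011
step 9 is 010110011, still not uniform 0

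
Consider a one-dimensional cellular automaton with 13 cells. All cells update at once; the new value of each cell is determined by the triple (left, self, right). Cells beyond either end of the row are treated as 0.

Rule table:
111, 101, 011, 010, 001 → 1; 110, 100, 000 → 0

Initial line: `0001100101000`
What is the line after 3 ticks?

1100111100000

0011001111000
0110011110000
1100111100000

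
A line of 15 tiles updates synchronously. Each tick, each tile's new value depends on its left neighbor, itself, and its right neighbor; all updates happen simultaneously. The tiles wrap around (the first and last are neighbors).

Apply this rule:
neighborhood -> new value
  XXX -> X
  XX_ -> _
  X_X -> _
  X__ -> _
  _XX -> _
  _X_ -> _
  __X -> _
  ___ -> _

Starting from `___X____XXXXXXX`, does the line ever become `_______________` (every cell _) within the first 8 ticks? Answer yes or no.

yes

_________XXXXX_
__________XXX__
___________X___
_______________
all cells are _ at tick 4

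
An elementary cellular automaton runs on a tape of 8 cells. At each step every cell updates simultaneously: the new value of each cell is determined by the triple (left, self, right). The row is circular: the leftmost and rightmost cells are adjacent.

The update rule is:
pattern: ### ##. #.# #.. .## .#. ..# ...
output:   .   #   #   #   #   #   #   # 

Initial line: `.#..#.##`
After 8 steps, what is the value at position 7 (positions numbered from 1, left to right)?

.

step 1: ########
step 2: ........
step 3: ########  (repeats step 1; period 2)
step 8: ........
position 7 holds .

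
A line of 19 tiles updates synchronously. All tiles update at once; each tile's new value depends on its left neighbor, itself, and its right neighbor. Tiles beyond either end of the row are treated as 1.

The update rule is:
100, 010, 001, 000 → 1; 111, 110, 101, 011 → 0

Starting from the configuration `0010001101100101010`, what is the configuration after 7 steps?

1111110000011101010
0000001111100001010
1111110000011111010
0000001111100000010
1111110000011111110
0000001111100000000
1111110000011111111

1111110000011111111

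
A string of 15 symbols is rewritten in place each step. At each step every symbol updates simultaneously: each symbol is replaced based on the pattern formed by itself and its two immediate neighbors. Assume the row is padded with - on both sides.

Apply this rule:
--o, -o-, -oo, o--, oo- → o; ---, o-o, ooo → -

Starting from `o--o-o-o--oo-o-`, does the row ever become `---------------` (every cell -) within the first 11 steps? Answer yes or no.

no

step 1: oooo-o-ooooo-oo
step 2: o--o-o-o---o-oo
step 3: oooo-o-oo-oo-oo
step 4: o--o-o-oo-oo-oo
step 5: oooo-o-oo-oo-oo  (repeats step 3; period 2)
step 11: oooo-o-oo-oo-oo
step 11 is oooo-o-oo-oo-oo, still not uniform -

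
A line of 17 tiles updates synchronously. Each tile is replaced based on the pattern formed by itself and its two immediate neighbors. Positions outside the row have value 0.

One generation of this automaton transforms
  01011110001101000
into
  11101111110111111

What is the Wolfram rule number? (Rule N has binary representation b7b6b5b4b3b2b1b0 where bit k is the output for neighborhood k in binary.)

247

position 4: 111 → 1  (bit 7 = 1)
position 6: 110 → 1  (bit 6 = 1)
position 2: 101 → 1  (bit 5 = 1)
position 7: 100 → 1  (bit 4 = 1)
position 3: 011 → 0  (bit 3 = 0)
position 1: 010 → 1  (bit 2 = 1)
position 0: 001 → 1  (bit 1 = 1)
position 8: 000 → 1  (bit 0 = 1)
bits b7..b0 = 11110111 = 247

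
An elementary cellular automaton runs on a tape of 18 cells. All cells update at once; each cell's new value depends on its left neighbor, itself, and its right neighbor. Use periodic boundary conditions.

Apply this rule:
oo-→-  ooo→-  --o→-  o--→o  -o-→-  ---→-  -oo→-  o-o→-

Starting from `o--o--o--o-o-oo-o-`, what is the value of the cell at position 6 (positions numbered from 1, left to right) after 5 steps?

o

step 1: -o--o--o----------
step 2: --o--o--o---------
step 3: ---o--o--o--------
step 4: ----o--o--o-------
step 5: -----o--o--o------
position 6 holds o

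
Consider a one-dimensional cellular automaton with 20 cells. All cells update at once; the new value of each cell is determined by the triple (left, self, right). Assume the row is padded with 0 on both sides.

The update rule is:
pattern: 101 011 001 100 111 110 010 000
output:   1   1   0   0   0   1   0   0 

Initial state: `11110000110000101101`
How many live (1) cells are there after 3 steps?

step 1: 10010000110000011110
step 2: 00000000110000010010
step 3: 00000000110000000000
count of 1: 2

2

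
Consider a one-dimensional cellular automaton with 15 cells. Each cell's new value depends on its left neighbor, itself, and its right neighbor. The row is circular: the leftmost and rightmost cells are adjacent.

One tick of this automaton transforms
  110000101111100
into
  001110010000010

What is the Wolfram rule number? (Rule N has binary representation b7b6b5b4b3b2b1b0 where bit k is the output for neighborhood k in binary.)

position 9: 111 → 0  (bit 7 = 0)
position 1: 110 → 0  (bit 6 = 0)
position 7: 101 → 1  (bit 5 = 1)
position 2: 100 → 1  (bit 4 = 1)
position 0: 011 → 0  (bit 3 = 0)
position 6: 010 → 0  (bit 2 = 0)
position 5: 001 → 0  (bit 1 = 0)
position 3: 000 → 1  (bit 0 = 1)
bits b7..b0 = 00110001 = 49

49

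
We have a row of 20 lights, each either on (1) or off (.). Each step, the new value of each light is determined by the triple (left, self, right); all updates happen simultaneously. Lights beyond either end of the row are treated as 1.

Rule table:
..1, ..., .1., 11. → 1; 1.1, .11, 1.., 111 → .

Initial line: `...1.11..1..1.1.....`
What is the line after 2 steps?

...1.11..1..1.1.....

.111..1.11.11.1.1111
...1.11..1..1.1.....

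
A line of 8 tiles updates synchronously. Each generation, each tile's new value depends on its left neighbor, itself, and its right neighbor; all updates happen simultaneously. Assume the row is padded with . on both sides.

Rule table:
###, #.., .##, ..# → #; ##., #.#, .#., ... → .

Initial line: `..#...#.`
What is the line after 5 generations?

...#....

generation 1: .#.#.#.#
generation 2: #.......
generation 3: .#......
generation 4: #.#.....
generation 5: ...#....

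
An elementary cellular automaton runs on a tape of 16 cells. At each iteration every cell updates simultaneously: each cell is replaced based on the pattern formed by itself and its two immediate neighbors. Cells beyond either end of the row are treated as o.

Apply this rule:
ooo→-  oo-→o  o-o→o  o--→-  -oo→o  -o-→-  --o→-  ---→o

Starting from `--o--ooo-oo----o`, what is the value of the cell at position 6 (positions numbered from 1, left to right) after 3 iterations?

-

iteration 1: -----o-oooo-oo-o
iteration 2: -ooo--oo--oooooo
iteration 3: oo-o--oo--o-----
position 6 holds -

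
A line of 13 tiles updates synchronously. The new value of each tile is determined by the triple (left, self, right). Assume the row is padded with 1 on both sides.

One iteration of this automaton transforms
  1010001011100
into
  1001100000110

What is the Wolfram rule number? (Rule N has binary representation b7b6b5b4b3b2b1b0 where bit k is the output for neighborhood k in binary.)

position 9: 111 → 0  (bit 7 = 0)
position 0: 110 → 1  (bit 6 = 1)
position 1: 101 → 0  (bit 5 = 0)
position 3: 100 → 1  (bit 4 = 1)
position 8: 011 → 0  (bit 3 = 0)
position 2: 010 → 0  (bit 2 = 0)
position 5: 001 → 0  (bit 1 = 0)
position 4: 000 → 1  (bit 0 = 1)
bits b7..b0 = 01010001 = 81

81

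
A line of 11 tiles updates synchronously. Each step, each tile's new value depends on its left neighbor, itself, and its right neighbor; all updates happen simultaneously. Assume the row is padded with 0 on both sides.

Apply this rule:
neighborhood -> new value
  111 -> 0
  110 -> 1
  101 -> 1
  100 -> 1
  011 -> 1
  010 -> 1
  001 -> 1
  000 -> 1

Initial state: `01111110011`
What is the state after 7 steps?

10000011111

11000011111
11111110001
10000011111
11111110001  (repeats step 2; period 2)
step 7: 10000011111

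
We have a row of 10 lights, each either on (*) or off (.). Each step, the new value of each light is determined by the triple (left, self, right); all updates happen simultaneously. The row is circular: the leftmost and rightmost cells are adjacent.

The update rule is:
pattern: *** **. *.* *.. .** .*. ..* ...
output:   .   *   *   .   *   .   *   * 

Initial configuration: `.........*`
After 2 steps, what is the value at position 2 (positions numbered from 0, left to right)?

.

step 1: .********.
step 2: **......*.
position 2 holds .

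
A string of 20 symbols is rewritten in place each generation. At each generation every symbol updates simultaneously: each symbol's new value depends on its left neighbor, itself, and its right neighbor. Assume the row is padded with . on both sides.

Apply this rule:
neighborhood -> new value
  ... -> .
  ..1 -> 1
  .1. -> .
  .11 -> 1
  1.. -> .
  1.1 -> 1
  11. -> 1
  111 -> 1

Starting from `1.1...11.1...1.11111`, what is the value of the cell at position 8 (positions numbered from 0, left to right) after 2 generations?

.1...1111...1.111111
1...11111..1.1111111
position 8 holds 1

1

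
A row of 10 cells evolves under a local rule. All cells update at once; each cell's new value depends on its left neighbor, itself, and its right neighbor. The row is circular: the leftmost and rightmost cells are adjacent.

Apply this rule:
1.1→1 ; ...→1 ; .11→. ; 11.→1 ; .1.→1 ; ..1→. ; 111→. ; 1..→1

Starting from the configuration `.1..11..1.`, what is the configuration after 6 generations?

11.11.11..

generation 1: .11..11.11
generation 2: 1.11..11.1
generation 3: 11.11..11.
generation 4: .11.11..11
generation 5: 1.11.11..1
generation 6: 11.11.11..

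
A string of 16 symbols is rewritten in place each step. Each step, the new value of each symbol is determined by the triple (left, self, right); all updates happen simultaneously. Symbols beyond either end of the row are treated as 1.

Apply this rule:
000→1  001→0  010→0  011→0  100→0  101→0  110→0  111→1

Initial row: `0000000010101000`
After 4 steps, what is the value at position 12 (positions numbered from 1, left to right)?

step 1: 0111111000000010
step 2: 0011110011111000
step 3: 0001100001110010
step 4: 0100001100100000
position 12 holds 0

0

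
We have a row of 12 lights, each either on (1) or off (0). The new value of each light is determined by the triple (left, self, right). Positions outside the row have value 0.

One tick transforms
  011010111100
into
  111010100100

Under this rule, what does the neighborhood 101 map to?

At position 3 the neighborhood is 101; the next row has 0 there.

0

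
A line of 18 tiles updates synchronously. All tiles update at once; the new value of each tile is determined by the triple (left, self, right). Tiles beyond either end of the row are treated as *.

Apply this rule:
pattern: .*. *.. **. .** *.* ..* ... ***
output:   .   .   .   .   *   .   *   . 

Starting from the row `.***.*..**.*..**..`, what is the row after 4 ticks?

*...*.....*.......
..*...***...*****.
....*.....*......*
.**...***...****..

.**...***...****..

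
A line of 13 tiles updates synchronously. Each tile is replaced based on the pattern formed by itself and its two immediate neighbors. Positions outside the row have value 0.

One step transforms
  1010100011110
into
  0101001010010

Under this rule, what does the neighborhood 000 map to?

At position 6 the neighborhood is 000; the next row has 1 there.

1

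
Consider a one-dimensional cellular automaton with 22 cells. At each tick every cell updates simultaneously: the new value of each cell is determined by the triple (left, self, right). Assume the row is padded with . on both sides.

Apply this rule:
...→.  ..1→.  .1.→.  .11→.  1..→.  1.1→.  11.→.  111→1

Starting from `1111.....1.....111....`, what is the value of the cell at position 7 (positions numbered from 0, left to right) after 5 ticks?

.

.11.............1.....
......................
......................  (fixed point — unchanged through tick 5)
position 7 holds .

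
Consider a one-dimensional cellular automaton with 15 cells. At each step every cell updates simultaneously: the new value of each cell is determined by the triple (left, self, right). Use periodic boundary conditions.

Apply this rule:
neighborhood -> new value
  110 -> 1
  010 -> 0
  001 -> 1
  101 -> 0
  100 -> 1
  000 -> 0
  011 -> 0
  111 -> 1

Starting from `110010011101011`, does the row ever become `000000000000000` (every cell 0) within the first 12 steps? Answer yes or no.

no

111101101100001
111100100110010
011111011011100
101111001001110
000111110110110
001011110010011
110001111101101
111010111100100
011000011111011
001100101111001
110111000111110
010011101011110
step 12 is 010011101011110, still not uniform 0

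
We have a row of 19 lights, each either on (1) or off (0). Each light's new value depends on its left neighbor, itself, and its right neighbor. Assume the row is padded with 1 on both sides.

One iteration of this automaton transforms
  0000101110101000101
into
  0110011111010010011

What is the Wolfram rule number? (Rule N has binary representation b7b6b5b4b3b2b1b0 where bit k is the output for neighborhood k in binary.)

position 7: 111 → 1  (bit 7 = 1)
position 8: 110 → 1  (bit 6 = 1)
position 5: 101 → 1  (bit 5 = 1)
position 0: 100 → 0  (bit 4 = 0)
position 6: 011 → 1  (bit 3 = 1)
position 4: 010 → 0  (bit 2 = 0)
position 3: 001 → 0  (bit 1 = 0)
position 1: 000 → 1  (bit 0 = 1)
bits b7..b0 = 11101001 = 233

233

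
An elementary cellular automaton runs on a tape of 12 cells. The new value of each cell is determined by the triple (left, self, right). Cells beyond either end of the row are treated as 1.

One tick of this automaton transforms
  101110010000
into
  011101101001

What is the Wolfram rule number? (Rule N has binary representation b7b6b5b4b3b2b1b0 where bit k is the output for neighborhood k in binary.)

186

position 3: 111 → 1  (bit 7 = 1)
position 0: 110 → 0  (bit 6 = 0)
position 1: 101 → 1  (bit 5 = 1)
position 5: 100 → 1  (bit 4 = 1)
position 2: 011 → 1  (bit 3 = 1)
position 7: 010 → 0  (bit 2 = 0)
position 6: 001 → 1  (bit 1 = 1)
position 9: 000 → 0  (bit 0 = 0)
bits b7..b0 = 10111010 = 186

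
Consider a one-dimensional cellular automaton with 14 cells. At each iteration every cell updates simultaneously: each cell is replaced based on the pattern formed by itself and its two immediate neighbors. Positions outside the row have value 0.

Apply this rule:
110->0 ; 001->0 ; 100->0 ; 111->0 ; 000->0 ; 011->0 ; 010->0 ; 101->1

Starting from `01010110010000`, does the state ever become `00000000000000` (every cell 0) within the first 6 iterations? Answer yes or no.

00101000000000
00010000000000
00000000000000
all cells are 0 at iteration 3

yes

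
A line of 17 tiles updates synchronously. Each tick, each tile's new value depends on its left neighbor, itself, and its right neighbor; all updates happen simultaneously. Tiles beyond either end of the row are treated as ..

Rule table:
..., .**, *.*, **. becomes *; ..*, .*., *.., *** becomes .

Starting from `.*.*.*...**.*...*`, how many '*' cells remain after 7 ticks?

8

..*.*..*.***..*..
*..*....**.*....*
.....**.***..**..
****.****.*..**.*
*..***..**...***.
...*.*..**.*.*.*.
**..*...***.*.*..
count of *: 8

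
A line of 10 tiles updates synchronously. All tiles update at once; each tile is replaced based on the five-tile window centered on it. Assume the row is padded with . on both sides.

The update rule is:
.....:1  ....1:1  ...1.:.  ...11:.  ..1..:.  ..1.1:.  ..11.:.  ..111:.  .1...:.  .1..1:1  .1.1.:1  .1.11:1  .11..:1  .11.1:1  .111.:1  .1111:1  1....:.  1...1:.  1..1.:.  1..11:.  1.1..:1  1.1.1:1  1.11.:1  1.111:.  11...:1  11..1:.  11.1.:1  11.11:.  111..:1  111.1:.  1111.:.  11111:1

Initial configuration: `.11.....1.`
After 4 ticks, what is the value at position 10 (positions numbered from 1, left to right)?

1

..11.11...
1..1.111.1
.1..1.1.11
..1..11111
position 10 holds 1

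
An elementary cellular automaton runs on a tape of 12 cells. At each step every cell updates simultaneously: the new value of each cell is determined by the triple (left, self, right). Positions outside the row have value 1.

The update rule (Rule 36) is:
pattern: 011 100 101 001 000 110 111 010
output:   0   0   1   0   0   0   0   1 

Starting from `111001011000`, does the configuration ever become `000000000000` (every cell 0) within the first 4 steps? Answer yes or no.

000001100000
000000000000
all cells are 0 at step 2

yes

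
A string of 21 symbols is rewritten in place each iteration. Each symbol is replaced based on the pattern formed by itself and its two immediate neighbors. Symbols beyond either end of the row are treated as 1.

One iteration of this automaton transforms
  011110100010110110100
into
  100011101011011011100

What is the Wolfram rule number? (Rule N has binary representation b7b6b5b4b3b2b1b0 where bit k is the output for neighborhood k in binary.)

position 2: 111 → 0  (bit 7 = 0)
position 4: 110 → 1  (bit 6 = 1)
position 0: 101 → 1  (bit 5 = 1)
position 7: 100 → 0  (bit 4 = 0)
position 1: 011 → 0  (bit 3 = 0)
position 6: 010 → 1  (bit 2 = 1)
position 9: 001 → 0  (bit 1 = 0)
position 8: 000 → 1  (bit 0 = 1)
bits b7..b0 = 01100101 = 101

101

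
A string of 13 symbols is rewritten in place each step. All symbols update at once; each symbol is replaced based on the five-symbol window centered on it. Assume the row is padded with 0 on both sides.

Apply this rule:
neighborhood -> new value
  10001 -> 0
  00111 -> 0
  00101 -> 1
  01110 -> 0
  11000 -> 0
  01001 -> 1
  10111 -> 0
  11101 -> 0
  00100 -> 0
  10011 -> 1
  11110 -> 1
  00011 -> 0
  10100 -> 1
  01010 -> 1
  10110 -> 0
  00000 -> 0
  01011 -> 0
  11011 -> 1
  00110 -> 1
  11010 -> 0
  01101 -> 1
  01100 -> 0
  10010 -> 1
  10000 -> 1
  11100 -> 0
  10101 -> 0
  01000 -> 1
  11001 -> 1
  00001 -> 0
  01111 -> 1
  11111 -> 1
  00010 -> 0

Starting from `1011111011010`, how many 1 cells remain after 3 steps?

step 1: 1001110101011
step 2: 0110000010000
step 3: 0100100001100
count of 1: 4

4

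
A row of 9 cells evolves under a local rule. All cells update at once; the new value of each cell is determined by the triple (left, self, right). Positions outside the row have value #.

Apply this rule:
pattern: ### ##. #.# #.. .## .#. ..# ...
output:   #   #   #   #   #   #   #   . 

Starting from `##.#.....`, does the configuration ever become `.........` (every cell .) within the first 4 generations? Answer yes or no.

#####...#
######.##
#########
#########
generation 4 is #########, still not uniform .

no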